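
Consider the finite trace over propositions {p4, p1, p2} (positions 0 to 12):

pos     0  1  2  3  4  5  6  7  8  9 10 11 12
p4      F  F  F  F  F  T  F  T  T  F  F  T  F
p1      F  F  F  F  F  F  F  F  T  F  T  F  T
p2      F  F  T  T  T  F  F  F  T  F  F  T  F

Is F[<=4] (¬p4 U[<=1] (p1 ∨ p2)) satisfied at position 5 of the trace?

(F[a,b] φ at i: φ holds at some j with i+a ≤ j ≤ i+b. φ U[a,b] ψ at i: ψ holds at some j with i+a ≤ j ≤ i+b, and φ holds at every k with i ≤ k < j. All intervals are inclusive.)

Check (¬p4 U[<=1] (p1 ∨ p2)) at each j in [5,9]:
  j=5: fails
  j=6: fails
  j=7: fails
  j=8: holds
  j=9: holds
Found at j=8 → formula holds.

Holds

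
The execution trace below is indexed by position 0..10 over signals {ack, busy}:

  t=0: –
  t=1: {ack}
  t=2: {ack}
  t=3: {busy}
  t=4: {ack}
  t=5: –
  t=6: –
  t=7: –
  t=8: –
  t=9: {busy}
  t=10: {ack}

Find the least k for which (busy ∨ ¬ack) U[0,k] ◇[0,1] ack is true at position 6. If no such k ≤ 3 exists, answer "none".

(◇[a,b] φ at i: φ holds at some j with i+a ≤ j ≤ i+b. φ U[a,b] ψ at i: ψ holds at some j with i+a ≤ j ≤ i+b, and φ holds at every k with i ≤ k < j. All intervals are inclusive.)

3

Need earliest j ≥ 6 with ◇[0,1] ack, and (busy ∨ ¬ack) at every k in [6,j-1].
  j=6: rhs fails.
  j=7: rhs fails.
  j=8: rhs fails.
  j=9: rhs holds; lhs holds on [6,8]. k = 3.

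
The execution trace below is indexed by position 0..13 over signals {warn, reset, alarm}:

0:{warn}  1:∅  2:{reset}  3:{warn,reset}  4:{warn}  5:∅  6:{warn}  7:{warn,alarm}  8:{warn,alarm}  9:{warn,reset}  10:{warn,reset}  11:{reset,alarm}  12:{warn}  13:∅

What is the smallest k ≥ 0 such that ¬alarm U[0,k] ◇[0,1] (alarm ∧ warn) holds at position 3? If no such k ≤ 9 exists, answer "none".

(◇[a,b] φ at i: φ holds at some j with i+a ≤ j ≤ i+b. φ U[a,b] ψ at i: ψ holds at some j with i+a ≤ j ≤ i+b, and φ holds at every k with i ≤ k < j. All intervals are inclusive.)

3

Need earliest j ≥ 3 with ◇[0,1] (alarm ∧ warn), and ¬alarm at every k in [3,j-1].
  j=3: rhs fails.
  j=4: rhs fails.
  j=5: rhs fails.
  j=6: rhs holds; lhs holds on [3,5]. k = 3.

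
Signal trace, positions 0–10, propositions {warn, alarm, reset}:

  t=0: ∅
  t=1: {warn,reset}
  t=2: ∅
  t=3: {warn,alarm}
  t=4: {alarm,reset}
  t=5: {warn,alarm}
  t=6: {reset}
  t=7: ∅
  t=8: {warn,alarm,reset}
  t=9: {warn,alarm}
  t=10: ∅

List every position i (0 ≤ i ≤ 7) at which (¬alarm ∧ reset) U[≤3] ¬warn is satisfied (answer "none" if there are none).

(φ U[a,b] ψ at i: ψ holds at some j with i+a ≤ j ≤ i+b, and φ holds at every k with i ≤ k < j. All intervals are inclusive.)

Evaluate at each i in [0,7]:
  i=0: ✓ (rhs at j=0)
  i=1: ✓ (rhs at j=2; lhs holds on [1,1])
  i=2: ✓ (rhs at j=2)
  i=3: ✗ (lhs fails at k=3 before rhs at j=4)
  i=4: ✓ (rhs at j=4)
  i=5: ✗ (lhs fails at k=5 before rhs at j=6)
  i=6: ✓ (rhs at j=6)
  i=7: ✓ (rhs at j=7)

0, 1, 2, 4, 6, 7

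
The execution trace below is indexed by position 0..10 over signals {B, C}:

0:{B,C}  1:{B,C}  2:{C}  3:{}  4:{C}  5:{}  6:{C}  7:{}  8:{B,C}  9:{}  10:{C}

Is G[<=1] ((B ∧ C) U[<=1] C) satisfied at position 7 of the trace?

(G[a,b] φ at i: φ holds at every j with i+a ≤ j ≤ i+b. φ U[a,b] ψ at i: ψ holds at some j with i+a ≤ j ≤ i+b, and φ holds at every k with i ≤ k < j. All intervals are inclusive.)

Check ((B ∧ C) U[<=1] C) at every j in [7,8]:
  j=7: fails
  j=8: holds
Fails at j=7 → formula fails.

Does not hold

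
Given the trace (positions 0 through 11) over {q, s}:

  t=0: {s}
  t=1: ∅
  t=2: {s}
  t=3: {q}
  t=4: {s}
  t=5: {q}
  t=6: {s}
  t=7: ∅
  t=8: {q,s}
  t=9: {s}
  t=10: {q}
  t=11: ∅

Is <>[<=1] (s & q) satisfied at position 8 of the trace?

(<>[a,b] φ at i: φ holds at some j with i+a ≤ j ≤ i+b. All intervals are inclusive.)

Yes

Check (s & q) at each j in [8,9]:
  j=8: true
  j=9: false
Found at j=8 → formula holds.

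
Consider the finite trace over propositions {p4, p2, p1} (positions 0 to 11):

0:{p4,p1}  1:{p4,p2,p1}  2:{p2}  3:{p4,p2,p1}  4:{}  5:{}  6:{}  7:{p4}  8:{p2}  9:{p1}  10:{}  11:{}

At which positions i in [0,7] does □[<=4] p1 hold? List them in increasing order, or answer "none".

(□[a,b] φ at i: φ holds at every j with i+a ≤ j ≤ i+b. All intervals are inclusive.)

none

Evaluate at each i in [0,7]:
  i=0: ✗ (fails at j=2)
  i=1: ✗ (fails at j=2)
  i=2: ✗ (fails at j=2)
  i=3: ✗ (fails at j=4)
  i=4: ✗ (fails at j=4)
  i=5: ✗ (fails at j=5)
  i=6: ✗ (fails at j=6)
  i=7: ✗ (fails at j=7)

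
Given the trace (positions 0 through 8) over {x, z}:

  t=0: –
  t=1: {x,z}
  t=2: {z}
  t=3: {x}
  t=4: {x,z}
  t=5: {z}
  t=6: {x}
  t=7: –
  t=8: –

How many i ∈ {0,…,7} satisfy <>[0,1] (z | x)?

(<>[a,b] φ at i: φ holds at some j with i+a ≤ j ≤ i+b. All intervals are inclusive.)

7

Evaluate at each i in [0,7]:
  i=0: ✓ (witness j=1)
  i=1: ✓ (witness j=1)
  i=2: ✓ (witness j=2)
  i=3: ✓ (witness j=3)
  i=4: ✓ (witness j=4)
  i=5: ✓ (witness j=5)
  i=6: ✓ (witness j=6)
  i=7: ✗ (none in [7,8])
Positions where it holds: {0, 1, 2, 3, 4, 5, 6} → 7.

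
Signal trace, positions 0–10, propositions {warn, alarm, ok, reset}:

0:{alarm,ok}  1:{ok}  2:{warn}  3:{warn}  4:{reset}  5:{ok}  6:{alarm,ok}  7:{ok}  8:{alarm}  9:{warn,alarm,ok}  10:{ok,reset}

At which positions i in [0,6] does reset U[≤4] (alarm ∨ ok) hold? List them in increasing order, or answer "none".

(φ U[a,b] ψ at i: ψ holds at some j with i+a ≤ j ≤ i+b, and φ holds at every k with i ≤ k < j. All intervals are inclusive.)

Evaluate at each i in [0,6]:
  i=0: ✓ (rhs at j=0)
  i=1: ✓ (rhs at j=1)
  i=2: ✗ (lhs fails at k=2 before rhs at j=5)
  i=3: ✗ (lhs fails at k=3 before rhs at j=5)
  i=4: ✓ (rhs at j=5; lhs holds on [4,4])
  i=5: ✓ (rhs at j=5)
  i=6: ✓ (rhs at j=6)

0, 1, 4, 5, 6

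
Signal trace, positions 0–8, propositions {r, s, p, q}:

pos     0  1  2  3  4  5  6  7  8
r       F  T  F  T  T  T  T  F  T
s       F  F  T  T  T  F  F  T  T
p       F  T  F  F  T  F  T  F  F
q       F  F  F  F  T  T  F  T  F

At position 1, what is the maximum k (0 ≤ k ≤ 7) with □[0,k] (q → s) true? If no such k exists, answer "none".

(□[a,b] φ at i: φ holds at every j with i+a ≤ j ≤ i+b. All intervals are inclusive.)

3

(q → s) must hold from j=1 onward; find where it first fails.
  j=1: holds
  j=2: holds
  j=3: holds
  j=4: holds
  j=5: fails
Holds on [1,4], so largest k = 3.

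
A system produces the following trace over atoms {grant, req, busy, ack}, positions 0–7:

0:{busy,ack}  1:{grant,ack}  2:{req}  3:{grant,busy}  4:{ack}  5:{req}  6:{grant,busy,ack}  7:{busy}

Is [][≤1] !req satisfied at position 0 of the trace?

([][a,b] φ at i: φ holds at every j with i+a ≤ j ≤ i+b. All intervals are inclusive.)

Yes

Check !req at every j in [0,1]:
  j=0: true
  j=1: true
All positions satisfy it → formula holds.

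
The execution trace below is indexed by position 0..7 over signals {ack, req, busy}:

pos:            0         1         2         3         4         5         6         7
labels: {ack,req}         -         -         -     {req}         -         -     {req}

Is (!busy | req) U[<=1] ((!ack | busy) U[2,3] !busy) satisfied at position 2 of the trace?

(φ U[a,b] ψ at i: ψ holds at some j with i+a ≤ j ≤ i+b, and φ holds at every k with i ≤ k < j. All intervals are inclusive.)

Yes

Need some j in [2,3] with ((!ack | busy) U[2,3] !busy), and (!busy | req) at every k in [2,j-1].
  j=2: ((!ack | busy) U[2,3] !busy) holds; no prefix to check → satisfied.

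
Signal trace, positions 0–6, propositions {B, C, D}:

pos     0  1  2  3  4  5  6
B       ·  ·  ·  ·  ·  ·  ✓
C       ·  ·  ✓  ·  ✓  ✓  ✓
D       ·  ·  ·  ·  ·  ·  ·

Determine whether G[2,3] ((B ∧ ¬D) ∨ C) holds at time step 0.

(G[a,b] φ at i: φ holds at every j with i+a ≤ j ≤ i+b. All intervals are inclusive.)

False

Check ((B ∧ ¬D) ∨ C) at every j in [2,3]:
  j=2: true
  j=3: false
Fails at j=3 → formula fails.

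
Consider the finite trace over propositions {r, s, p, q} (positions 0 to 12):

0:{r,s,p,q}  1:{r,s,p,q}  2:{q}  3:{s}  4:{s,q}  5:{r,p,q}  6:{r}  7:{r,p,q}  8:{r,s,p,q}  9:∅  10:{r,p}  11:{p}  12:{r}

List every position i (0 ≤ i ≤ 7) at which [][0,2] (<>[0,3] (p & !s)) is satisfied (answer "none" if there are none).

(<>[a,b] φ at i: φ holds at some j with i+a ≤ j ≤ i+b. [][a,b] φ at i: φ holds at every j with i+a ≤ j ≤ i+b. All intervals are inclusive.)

2, 3, 4, 5, 6, 7

Evaluate at each i in [0,7]:
  i=0: ✗ (fails at j=0)
  i=1: ✗ (fails at j=1)
  i=2: ✓ (all of [2,4])
  i=3: ✓ (all of [3,5])
  i=4: ✓ (all of [4,6])
  i=5: ✓ (all of [5,7])
  i=6: ✓ (all of [6,8])
  i=7: ✓ (all of [7,9])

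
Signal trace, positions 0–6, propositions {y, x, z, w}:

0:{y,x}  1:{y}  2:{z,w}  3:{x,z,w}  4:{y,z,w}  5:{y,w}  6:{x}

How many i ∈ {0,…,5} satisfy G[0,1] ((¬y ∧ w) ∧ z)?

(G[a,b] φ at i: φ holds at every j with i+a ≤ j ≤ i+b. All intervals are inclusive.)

Evaluate at each i in [0,5]:
  i=0: ✗ (fails at j=0)
  i=1: ✗ (fails at j=1)
  i=2: ✓ (all of [2,3])
  i=3: ✗ (fails at j=4)
  i=4: ✗ (fails at j=4)
  i=5: ✗ (fails at j=5)
Positions where it holds: {2} → 1.

1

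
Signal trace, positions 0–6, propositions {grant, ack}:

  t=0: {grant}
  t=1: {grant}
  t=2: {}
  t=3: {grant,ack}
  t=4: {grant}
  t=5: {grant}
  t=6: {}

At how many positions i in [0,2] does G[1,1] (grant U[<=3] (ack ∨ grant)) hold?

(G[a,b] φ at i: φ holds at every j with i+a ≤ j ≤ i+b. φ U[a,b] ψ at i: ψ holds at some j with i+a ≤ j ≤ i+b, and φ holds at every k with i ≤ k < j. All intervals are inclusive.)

Evaluate at each i in [0,2]:
  i=0: ✓ (all of [1,1])
  i=1: ✗ (fails at j=2)
  i=2: ✓ (all of [3,3])
Positions where it holds: {0, 2} → 2.

2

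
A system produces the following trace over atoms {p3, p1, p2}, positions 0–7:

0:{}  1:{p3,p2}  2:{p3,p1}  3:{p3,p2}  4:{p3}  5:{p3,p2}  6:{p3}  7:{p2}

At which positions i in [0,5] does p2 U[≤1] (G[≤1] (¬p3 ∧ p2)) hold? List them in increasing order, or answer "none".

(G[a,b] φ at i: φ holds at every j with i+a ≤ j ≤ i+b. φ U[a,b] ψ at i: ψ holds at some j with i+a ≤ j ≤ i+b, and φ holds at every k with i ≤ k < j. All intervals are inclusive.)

Evaluate at each i in [0,5]:
  i=0: ✗ (no rhs in [0,1])
  i=1: ✗ (no rhs in [1,2])
  i=2: ✗ (no rhs in [2,3])
  i=3: ✗ (no rhs in [3,4])
  i=4: ✗ (no rhs in [4,5])
  i=5: ✗ (no rhs in [5,6])

none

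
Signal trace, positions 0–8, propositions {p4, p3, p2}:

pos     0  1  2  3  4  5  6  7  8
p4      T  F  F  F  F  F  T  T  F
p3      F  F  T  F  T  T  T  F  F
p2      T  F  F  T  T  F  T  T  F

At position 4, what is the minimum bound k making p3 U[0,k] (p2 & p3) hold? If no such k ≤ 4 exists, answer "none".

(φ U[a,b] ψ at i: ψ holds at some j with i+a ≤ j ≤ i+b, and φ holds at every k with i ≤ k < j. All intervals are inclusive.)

Need earliest j ≥ 4 with (p2 & p3), and p3 at every k in [4,j-1].
  j=4: rhs holds (empty prefix). k = 0.

0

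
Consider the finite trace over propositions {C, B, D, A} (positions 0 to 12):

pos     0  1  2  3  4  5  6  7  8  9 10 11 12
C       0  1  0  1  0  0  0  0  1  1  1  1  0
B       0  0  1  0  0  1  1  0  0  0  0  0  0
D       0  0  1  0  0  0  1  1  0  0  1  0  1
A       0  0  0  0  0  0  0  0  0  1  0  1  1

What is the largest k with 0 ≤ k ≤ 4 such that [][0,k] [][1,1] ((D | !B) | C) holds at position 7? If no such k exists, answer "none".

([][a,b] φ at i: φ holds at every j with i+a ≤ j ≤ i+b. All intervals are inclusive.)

[][1,1] ((D | !B) | C) must hold from j=7 onward; find where it first fails.
  j=7: holds
  j=8: holds
  j=9: holds
  j=10: holds
  j=11: holds
Holds through j=11; largest k = 4.

4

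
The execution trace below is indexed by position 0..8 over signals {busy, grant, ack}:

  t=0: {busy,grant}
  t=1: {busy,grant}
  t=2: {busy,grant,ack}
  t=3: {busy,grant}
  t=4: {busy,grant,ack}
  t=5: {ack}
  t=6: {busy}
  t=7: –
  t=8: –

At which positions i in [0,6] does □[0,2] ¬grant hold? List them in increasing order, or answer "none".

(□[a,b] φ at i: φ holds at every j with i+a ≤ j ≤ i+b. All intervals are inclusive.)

Evaluate at each i in [0,6]:
  i=0: ✗ (fails at j=0)
  i=1: ✗ (fails at j=1)
  i=2: ✗ (fails at j=2)
  i=3: ✗ (fails at j=3)
  i=4: ✗ (fails at j=4)
  i=5: ✓ (all of [5,7])
  i=6: ✓ (all of [6,8])

5, 6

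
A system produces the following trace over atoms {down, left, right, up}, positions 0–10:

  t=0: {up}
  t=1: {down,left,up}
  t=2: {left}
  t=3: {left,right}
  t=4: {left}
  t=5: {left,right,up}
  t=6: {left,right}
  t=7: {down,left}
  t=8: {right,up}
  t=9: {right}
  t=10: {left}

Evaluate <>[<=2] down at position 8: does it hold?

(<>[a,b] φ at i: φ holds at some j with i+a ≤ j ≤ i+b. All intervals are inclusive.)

Does not hold

Check down at each j in [8,10]:
  j=8: false
  j=9: false
  j=10: false
No position in the window satisfies it → formula fails.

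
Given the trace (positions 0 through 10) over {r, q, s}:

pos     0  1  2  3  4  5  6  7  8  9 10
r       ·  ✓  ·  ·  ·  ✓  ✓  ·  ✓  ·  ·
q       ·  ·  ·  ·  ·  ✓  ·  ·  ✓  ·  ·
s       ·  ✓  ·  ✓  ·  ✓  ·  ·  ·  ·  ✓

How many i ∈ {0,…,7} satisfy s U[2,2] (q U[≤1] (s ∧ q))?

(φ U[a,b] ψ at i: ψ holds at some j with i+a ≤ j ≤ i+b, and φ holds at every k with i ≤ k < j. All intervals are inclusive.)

0

Evaluate at each i in [0,7]:
  i=0: ✗ (no rhs in [2,2])
  i=1: ✗ (no rhs in [3,3])
  i=2: ✗ (no rhs in [4,4])
  i=3: ✗ (lhs fails at k=4 before rhs at j=5)
  i=4: ✗ (no rhs in [6,6])
  i=5: ✗ (no rhs in [7,7])
  i=6: ✗ (no rhs in [8,8])
  i=7: ✗ (no rhs in [9,9])
Positions where it holds: {} → 0.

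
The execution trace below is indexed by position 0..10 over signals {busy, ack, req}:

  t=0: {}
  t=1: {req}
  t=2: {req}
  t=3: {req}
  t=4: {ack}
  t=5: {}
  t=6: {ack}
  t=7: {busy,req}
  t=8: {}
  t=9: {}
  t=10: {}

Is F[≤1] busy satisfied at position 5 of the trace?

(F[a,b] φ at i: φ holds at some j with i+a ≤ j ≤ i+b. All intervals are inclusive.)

No

Check busy at each j in [5,6]:
  j=5: false
  j=6: false
No position in the window satisfies it → formula fails.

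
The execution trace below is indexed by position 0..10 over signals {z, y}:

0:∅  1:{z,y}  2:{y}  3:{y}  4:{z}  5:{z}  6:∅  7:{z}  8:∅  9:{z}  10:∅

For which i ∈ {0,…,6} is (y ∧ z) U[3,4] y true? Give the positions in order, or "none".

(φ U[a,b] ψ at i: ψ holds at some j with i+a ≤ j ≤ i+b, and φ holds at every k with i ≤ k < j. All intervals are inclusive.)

none

Evaluate at each i in [0,6]:
  i=0: ✗ (lhs fails at k=0 before rhs at j=3)
  i=1: ✗ (no rhs in [4,5])
  i=2: ✗ (no rhs in [5,6])
  i=3: ✗ (no rhs in [6,7])
  i=4: ✗ (no rhs in [7,8])
  i=5: ✗ (no rhs in [8,9])
  i=6: ✗ (no rhs in [9,10])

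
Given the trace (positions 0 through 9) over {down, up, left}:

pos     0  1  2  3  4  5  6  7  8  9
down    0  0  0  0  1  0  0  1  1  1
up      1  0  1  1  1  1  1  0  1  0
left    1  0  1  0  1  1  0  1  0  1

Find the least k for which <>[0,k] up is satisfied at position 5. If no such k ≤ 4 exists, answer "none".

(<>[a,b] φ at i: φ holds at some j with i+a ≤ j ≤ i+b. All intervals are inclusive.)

0

Scan j = 5,6,… for up:
  j=5: holds
First hit at j=5, so smallest k = 5-5 = 0.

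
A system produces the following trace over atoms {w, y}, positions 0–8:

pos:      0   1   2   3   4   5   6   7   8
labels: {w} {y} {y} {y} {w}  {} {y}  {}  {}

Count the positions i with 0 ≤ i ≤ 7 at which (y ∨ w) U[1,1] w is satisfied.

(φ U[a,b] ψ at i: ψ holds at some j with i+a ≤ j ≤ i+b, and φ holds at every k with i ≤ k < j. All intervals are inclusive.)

1

Evaluate at each i in [0,7]:
  i=0: ✗ (no rhs in [1,1])
  i=1: ✗ (no rhs in [2,2])
  i=2: ✗ (no rhs in [3,3])
  i=3: ✓ (rhs at j=4; lhs holds on [3,3])
  i=4: ✗ (no rhs in [5,5])
  i=5: ✗ (no rhs in [6,6])
  i=6: ✗ (no rhs in [7,7])
  i=7: ✗ (no rhs in [8,8])
Positions where it holds: {3} → 1.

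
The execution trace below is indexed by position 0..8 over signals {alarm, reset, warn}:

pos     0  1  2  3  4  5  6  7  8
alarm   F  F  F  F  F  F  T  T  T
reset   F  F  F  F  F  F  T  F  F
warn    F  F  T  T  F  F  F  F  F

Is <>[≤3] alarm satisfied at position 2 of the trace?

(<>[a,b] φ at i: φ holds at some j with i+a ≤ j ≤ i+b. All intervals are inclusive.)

Check alarm at each j in [2,5]:
  j=2: false
  j=3: false
  j=4: false
  j=5: false
No position in the window satisfies it → formula fails.

Does not hold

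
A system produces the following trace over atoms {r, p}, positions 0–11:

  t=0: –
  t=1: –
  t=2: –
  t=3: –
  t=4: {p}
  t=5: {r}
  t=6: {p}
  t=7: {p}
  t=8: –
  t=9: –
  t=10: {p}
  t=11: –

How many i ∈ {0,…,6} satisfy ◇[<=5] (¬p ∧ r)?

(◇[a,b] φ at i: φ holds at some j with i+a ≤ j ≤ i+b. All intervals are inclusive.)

Evaluate at each i in [0,6]:
  i=0: ✓ (witness j=5)
  i=1: ✓ (witness j=5)
  i=2: ✓ (witness j=5)
  i=3: ✓ (witness j=5)
  i=4: ✓ (witness j=5)
  i=5: ✓ (witness j=5)
  i=6: ✗ (none in [6,11])
Positions where it holds: {0, 1, 2, 3, 4, 5} → 6.

6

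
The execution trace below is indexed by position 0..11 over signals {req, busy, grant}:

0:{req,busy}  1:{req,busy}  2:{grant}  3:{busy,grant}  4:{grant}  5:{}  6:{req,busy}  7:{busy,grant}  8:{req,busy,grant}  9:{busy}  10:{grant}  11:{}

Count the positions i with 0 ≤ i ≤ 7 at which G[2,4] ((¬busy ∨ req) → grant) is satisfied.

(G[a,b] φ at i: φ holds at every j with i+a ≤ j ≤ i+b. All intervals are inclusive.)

Evaluate at each i in [0,7]:
  i=0: ✓ (all of [2,4])
  i=1: ✗ (fails at j=5)
  i=2: ✗ (fails at j=5)
  i=3: ✗ (fails at j=5)
  i=4: ✗ (fails at j=6)
  i=5: ✓ (all of [7,9])
  i=6: ✓ (all of [8,10])
  i=7: ✗ (fails at j=11)
Positions where it holds: {0, 5, 6} → 3.

3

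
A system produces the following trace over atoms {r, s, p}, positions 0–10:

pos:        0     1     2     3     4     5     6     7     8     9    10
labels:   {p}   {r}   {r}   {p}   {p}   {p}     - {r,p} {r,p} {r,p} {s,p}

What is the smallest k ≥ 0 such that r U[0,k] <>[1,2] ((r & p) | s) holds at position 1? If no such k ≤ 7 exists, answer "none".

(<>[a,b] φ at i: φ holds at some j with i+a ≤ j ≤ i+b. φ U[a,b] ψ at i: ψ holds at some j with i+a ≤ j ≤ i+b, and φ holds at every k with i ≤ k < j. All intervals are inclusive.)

none

Need earliest j ≥ 1 with <>[1,2] ((r & p) | s), and r at every k in [1,j-1].
  j=1: rhs fails.
  j=2: rhs fails.
  j=3: rhs fails.
  j=4: rhs fails.
  j=5: rhs holds but lhs fails at k=3.
  j=6: rhs holds but lhs fails at k=3.
  j=7: rhs holds but lhs fails at k=3.
  j=8: rhs holds but lhs fails at k=3.
No witness within the range → none.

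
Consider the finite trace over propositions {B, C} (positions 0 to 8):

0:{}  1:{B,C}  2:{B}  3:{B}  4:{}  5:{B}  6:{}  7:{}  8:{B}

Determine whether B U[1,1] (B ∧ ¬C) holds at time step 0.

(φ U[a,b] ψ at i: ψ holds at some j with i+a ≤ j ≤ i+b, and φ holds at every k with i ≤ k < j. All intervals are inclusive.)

Need some j in [1,1] with (B ∧ ¬C), and B at every k in [0,j-1].
  j=1: (B ∧ ¬C) false.
No j in the window works → until fails.

False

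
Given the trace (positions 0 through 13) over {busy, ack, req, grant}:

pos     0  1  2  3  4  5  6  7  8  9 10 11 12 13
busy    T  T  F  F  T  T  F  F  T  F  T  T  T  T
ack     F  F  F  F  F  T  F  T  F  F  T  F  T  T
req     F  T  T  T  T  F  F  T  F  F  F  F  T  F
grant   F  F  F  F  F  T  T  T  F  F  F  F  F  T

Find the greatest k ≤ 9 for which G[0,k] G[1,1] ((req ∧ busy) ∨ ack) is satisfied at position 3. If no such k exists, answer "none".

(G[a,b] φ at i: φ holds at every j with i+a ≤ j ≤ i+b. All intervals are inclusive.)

1

G[1,1] ((req ∧ busy) ∨ ack) must hold from j=3 onward; find where it first fails.
  j=3: holds
  j=4: holds
  j=5: fails
Holds on [3,4], so largest k = 1.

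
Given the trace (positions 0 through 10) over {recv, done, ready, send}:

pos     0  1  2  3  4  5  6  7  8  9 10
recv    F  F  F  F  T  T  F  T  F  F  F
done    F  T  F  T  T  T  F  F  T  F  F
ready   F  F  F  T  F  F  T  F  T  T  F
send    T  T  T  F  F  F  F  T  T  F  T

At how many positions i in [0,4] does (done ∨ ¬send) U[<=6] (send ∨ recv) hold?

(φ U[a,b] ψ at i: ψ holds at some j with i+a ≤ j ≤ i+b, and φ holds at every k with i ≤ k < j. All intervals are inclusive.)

5

Evaluate at each i in [0,4]:
  i=0: ✓ (rhs at j=0)
  i=1: ✓ (rhs at j=1)
  i=2: ✓ (rhs at j=2)
  i=3: ✓ (rhs at j=4; lhs holds on [3,3])
  i=4: ✓ (rhs at j=4)
Positions where it holds: {0, 1, 2, 3, 4} → 5.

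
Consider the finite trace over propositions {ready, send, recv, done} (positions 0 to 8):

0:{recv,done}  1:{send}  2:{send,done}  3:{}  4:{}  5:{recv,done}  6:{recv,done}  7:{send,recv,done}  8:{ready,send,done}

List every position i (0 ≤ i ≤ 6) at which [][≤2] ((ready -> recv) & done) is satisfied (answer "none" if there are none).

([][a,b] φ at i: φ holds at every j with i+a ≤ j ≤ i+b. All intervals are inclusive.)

Evaluate at each i in [0,6]:
  i=0: ✗ (fails at j=1)
  i=1: ✗ (fails at j=1)
  i=2: ✗ (fails at j=3)
  i=3: ✗ (fails at j=3)
  i=4: ✗ (fails at j=4)
  i=5: ✓ (all of [5,7])
  i=6: ✗ (fails at j=8)

5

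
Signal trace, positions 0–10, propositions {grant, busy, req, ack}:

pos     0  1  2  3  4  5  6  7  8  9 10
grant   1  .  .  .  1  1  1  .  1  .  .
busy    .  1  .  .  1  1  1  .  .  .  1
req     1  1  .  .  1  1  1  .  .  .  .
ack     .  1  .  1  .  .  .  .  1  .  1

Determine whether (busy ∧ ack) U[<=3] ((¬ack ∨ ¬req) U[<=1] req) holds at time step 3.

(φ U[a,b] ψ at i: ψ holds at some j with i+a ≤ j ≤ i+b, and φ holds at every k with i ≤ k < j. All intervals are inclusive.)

Need some j in [3,6] with ((¬ack ∨ ¬req) U[<=1] req), and (busy ∧ ack) at every k in [3,j-1].
  j=3: ((¬ack ∨ ¬req) U[<=1] req) holds; no prefix to check → satisfied.

True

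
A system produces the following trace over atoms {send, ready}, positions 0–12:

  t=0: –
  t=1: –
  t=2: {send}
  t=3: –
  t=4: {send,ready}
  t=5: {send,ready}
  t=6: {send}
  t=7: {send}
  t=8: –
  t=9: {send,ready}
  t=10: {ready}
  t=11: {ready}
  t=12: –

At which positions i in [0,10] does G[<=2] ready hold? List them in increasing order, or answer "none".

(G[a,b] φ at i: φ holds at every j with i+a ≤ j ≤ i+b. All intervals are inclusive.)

9

Evaluate at each i in [0,10]:
  i=0: ✗ (fails at j=0)
  i=1: ✗ (fails at j=1)
  i=2: ✗ (fails at j=2)
  i=3: ✗ (fails at j=3)
  i=4: ✗ (fails at j=6)
  i=5: ✗ (fails at j=6)
  i=6: ✗ (fails at j=6)
  i=7: ✗ (fails at j=7)
  i=8: ✗ (fails at j=8)
  i=9: ✓ (all of [9,11])
  i=10: ✗ (fails at j=12)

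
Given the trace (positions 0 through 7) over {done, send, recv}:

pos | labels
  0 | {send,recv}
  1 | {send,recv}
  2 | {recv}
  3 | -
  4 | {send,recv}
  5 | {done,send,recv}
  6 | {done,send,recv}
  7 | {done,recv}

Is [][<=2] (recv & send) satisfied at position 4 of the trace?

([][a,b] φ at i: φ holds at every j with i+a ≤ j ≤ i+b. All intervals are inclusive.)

Check (recv & send) at every j in [4,6]:
  j=4: true
  j=5: true
  j=6: true
All positions satisfy it → formula holds.

True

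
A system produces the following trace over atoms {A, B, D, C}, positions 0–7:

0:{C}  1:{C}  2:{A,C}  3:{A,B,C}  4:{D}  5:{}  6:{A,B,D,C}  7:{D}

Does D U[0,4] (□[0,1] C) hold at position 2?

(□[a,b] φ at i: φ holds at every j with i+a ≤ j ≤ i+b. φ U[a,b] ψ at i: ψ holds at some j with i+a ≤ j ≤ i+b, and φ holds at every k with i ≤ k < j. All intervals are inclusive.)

Need some j in [2,6] with □[0,1] C, and D at every k in [2,j-1].
  j=2: □[0,1] C holds; no prefix to check → satisfied.

True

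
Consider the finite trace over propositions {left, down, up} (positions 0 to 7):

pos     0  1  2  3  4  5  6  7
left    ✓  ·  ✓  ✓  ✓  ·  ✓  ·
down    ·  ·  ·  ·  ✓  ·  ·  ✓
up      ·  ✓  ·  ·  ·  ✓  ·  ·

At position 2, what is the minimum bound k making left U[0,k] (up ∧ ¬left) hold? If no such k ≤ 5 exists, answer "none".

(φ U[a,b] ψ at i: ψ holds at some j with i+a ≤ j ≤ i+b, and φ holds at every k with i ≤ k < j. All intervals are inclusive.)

3

Need earliest j ≥ 2 with (up ∧ ¬left), and left at every k in [2,j-1].
  j=2: rhs fails.
  j=3: rhs fails.
  j=4: rhs fails.
  j=5: rhs holds; lhs holds on [2,4]. k = 3.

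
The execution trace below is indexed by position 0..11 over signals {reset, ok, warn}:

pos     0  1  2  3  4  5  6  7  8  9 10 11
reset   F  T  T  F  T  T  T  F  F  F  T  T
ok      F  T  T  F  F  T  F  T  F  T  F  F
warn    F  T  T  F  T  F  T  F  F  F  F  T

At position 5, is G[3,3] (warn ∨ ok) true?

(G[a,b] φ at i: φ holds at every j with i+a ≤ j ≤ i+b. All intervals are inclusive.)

Check (warn ∨ ok) at every j in [8,8]:
  j=8: false
Fails at j=8 → formula fails.

Does not hold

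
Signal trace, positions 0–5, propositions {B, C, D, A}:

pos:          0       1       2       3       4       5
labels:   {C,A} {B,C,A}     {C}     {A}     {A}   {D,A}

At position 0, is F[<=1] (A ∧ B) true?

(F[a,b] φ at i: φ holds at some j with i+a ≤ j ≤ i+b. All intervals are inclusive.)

Check (A ∧ B) at each j in [0,1]:
  j=0: false
  j=1: true
Found at j=1 → formula holds.

Yes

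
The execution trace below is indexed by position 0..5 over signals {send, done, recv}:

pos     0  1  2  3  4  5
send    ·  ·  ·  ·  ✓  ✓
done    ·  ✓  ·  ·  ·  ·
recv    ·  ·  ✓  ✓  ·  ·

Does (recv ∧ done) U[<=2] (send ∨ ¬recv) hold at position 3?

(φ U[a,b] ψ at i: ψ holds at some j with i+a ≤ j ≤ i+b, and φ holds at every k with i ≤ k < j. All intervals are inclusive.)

Need some j in [3,5] with (send ∨ ¬recv), and (recv ∧ done) at every k in [3,j-1].
  j=3: (send ∨ ¬recv) false.
  j=4: (send ∨ ¬recv) holds, but (recv ∧ done) fails at k=3 → not this j.
  j=5: (send ∨ ¬recv) holds, but (recv ∧ done) fails at k=3 → not this j.
No j in the window works → until fails.

False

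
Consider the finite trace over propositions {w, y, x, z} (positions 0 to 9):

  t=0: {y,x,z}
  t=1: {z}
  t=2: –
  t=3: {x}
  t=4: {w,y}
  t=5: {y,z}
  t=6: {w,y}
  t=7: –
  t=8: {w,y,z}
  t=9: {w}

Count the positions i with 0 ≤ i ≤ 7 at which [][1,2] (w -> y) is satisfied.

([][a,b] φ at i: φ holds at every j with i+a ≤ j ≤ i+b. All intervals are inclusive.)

Evaluate at each i in [0,7]:
  i=0: ✓ (all of [1,2])
  i=1: ✓ (all of [2,3])
  i=2: ✓ (all of [3,4])
  i=3: ✓ (all of [4,5])
  i=4: ✓ (all of [5,6])
  i=5: ✓ (all of [6,7])
  i=6: ✓ (all of [7,8])
  i=7: ✗ (fails at j=9)
Positions where it holds: {0, 1, 2, 3, 4, 5, 6} → 7.

7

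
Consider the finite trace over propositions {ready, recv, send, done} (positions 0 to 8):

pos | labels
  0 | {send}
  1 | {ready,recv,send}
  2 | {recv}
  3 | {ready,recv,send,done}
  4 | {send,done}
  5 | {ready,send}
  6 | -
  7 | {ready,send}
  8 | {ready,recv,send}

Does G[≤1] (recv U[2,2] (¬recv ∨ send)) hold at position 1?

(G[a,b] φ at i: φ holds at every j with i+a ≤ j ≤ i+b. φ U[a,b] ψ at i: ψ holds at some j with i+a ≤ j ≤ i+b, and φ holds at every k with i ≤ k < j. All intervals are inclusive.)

Yes

Check (recv U[2,2] (¬recv ∨ send)) at every j in [1,2]:
  j=1: holds
  j=2: holds
All positions satisfy it → formula holds.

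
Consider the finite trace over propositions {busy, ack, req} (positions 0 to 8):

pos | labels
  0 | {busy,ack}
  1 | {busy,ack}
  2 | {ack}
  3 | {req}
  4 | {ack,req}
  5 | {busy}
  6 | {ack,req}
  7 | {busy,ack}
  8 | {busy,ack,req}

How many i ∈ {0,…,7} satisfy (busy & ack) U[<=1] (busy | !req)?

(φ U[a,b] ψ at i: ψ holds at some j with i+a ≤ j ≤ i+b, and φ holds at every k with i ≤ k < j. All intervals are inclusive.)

Evaluate at each i in [0,7]:
  i=0: ✓ (rhs at j=0)
  i=1: ✓ (rhs at j=1)
  i=2: ✓ (rhs at j=2)
  i=3: ✗ (no rhs in [3,4])
  i=4: ✗ (lhs fails at k=4 before rhs at j=5)
  i=5: ✓ (rhs at j=5)
  i=6: ✗ (lhs fails at k=6 before rhs at j=7)
  i=7: ✓ (rhs at j=7)
Positions where it holds: {0, 1, 2, 5, 7} → 5.

5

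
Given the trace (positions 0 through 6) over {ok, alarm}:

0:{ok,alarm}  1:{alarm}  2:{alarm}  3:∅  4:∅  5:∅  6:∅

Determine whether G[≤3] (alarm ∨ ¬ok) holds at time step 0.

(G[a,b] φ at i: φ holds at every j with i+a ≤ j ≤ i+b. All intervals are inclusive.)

Check (alarm ∨ ¬ok) at every j in [0,3]:
  j=0: true
  j=1: true
  j=2: true
  j=3: true
All positions satisfy it → formula holds.

True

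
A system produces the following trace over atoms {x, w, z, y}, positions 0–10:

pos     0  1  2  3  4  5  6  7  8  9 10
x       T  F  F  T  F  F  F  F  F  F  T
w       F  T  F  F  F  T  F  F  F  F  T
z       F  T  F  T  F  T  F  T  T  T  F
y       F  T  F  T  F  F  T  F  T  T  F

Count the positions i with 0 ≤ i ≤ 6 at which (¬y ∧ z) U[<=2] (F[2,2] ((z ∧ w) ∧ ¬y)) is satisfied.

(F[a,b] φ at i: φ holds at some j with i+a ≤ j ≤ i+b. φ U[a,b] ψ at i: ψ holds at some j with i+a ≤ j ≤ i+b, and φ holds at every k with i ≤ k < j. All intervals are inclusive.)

Evaluate at each i in [0,6]:
  i=0: ✗ (no rhs in [0,2])
  i=1: ✗ (lhs fails at k=1 before rhs at j=3)
  i=2: ✗ (lhs fails at k=2 before rhs at j=3)
  i=3: ✓ (rhs at j=3)
  i=4: ✗ (no rhs in [4,6])
  i=5: ✗ (no rhs in [5,7])
  i=6: ✗ (no rhs in [6,8])
Positions where it holds: {3} → 1.

1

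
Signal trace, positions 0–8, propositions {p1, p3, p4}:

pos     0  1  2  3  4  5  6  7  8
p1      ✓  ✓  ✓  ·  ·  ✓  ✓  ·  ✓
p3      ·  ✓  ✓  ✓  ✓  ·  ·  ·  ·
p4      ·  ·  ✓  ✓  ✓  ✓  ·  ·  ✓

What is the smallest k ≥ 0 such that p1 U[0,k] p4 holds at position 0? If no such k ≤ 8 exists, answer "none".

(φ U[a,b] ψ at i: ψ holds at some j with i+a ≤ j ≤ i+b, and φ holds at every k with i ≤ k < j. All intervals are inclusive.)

Need earliest j ≥ 0 with p4, and p1 at every k in [0,j-1].
  j=0: rhs fails.
  j=1: rhs fails.
  j=2: rhs holds; lhs holds on [0,1]. k = 2.

2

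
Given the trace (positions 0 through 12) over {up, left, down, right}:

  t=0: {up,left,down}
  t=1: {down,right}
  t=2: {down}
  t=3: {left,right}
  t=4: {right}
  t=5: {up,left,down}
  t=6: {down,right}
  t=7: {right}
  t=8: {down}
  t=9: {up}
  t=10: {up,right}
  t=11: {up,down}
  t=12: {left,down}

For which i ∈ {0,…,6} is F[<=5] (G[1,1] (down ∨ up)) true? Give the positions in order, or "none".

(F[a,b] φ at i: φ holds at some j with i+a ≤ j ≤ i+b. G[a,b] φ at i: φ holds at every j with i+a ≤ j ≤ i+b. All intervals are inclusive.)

Evaluate at each i in [0,6]:
  i=0: ✓ (witness j=0)
  i=1: ✓ (witness j=1)
  i=2: ✓ (witness j=4)
  i=3: ✓ (witness j=4)
  i=4: ✓ (witness j=4)
  i=5: ✓ (witness j=5)
  i=6: ✓ (witness j=7)

0, 1, 2, 3, 4, 5, 6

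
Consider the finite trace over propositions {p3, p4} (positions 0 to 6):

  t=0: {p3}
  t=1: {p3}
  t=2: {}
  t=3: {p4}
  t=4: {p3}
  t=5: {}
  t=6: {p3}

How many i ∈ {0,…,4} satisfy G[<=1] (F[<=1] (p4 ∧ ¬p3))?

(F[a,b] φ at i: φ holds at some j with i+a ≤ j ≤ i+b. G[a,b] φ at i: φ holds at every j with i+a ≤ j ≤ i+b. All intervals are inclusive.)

Evaluate at each i in [0,4]:
  i=0: ✗ (fails at j=0)
  i=1: ✗ (fails at j=1)
  i=2: ✓ (all of [2,3])
  i=3: ✗ (fails at j=4)
  i=4: ✗ (fails at j=4)
Positions where it holds: {2} → 1.

1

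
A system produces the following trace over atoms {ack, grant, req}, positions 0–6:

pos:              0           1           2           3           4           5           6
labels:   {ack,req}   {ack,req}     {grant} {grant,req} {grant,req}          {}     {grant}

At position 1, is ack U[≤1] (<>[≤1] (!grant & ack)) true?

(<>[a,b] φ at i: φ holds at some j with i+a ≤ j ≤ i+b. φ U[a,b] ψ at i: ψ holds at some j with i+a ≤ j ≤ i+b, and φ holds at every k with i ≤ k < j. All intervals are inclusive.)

Holds

Need some j in [1,2] with <>[≤1] (!grant & ack), and ack at every k in [1,j-1].
  j=1: <>[≤1] (!grant & ack) holds; no prefix to check → satisfied.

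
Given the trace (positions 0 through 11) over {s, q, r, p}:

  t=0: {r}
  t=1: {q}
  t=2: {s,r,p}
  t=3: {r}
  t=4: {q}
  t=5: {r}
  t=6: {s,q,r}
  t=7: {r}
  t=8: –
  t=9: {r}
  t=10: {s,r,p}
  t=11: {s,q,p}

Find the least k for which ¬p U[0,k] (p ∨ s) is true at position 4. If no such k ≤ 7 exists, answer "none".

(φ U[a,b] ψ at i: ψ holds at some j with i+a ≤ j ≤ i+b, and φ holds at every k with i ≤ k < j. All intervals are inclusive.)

Need earliest j ≥ 4 with (p ∨ s), and ¬p at every k in [4,j-1].
  j=4: rhs fails.
  j=5: rhs fails.
  j=6: rhs holds; lhs holds on [4,5]. k = 2.

2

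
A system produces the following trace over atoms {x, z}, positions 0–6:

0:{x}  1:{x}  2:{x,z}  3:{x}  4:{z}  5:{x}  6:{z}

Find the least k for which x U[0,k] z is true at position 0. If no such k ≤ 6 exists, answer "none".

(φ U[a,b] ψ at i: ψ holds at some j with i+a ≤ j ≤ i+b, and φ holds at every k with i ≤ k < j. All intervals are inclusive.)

Need earliest j ≥ 0 with z, and x at every k in [0,j-1].
  j=0: rhs fails.
  j=1: rhs fails.
  j=2: rhs holds; lhs holds on [0,1]. k = 2.

2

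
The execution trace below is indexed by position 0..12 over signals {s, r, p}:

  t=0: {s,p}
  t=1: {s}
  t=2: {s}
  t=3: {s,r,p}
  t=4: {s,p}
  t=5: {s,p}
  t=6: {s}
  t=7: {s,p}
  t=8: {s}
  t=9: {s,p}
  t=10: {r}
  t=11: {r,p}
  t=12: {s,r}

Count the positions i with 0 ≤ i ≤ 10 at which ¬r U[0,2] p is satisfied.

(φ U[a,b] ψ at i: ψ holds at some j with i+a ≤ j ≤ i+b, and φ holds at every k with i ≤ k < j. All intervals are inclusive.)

10

Evaluate at each i in [0,10]:
  i=0: ✓ (rhs at j=0)
  i=1: ✓ (rhs at j=3; lhs holds on [1,2])
  i=2: ✓ (rhs at j=3; lhs holds on [2,2])
  i=3: ✓ (rhs at j=3)
  i=4: ✓ (rhs at j=4)
  i=5: ✓ (rhs at j=5)
  i=6: ✓ (rhs at j=7; lhs holds on [6,6])
  i=7: ✓ (rhs at j=7)
  i=8: ✓ (rhs at j=9; lhs holds on [8,8])
  i=9: ✓ (rhs at j=9)
  i=10: ✗ (lhs fails at k=10 before rhs at j=11)
Positions where it holds: {0, 1, 2, 3, 4, 5, 6, 7, 8, 9} → 10.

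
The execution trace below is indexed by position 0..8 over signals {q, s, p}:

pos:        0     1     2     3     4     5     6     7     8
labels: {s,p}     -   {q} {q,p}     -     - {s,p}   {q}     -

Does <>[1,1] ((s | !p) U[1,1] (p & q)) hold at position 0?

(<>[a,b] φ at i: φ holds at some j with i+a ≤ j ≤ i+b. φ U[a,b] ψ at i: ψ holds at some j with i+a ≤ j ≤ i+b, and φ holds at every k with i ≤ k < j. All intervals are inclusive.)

Does not hold

Check ((s | !p) U[1,1] (p & q)) at each j in [1,1]:
  j=1: fails
No position in the window satisfies it → formula fails.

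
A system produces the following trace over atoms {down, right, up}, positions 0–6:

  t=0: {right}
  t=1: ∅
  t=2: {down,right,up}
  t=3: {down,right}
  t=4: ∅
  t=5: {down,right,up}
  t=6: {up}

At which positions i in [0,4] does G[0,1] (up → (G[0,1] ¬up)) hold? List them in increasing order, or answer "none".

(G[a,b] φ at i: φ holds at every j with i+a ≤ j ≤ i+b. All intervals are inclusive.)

0, 3

Evaluate at each i in [0,4]:
  i=0: ✓ (all of [0,1])
  i=1: ✗ (fails at j=2)
  i=2: ✗ (fails at j=2)
  i=3: ✓ (all of [3,4])
  i=4: ✗ (fails at j=5)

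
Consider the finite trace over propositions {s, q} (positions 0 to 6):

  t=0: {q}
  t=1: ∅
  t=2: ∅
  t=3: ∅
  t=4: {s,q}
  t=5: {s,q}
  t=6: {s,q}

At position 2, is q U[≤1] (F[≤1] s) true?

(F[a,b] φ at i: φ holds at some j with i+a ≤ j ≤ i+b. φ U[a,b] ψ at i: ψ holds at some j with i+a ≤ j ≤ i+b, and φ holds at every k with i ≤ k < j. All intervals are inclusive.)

Need some j in [2,3] with F[≤1] s, and q at every k in [2,j-1].
  j=2: F[≤1] s — fails (none in [2,3]).
  j=3: F[≤1] s holds, but q fails at k=2 → not this j.
No j in the window works → until fails.

Does not hold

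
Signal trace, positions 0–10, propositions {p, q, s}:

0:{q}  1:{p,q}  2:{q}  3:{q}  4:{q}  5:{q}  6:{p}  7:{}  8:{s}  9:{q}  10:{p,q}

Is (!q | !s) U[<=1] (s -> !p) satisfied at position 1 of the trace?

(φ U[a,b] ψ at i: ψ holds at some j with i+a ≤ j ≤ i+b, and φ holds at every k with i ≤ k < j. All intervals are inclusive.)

True

Need some j in [1,2] with (s -> !p), and (!q | !s) at every k in [1,j-1].
  j=1: (s -> !p) holds; no prefix to check → satisfied.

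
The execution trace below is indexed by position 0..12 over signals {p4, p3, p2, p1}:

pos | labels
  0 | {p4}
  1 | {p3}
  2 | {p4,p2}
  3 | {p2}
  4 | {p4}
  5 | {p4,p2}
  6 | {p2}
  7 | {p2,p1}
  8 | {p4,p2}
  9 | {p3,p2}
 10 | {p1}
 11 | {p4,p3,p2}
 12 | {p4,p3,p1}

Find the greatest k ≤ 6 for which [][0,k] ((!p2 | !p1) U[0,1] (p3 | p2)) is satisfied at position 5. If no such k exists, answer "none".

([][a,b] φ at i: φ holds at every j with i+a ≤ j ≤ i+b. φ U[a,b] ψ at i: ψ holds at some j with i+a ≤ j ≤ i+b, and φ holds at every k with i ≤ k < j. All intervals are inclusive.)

6

((!p2 | !p1) U[0,1] (p3 | p2)) must hold from j=5 onward; find where it first fails.
  j=5: holds
  j=6: holds
  j=7: holds
  j=8: holds
  j=9: holds
  j=10: holds
  j=11: holds
Holds through j=11; largest k = 6.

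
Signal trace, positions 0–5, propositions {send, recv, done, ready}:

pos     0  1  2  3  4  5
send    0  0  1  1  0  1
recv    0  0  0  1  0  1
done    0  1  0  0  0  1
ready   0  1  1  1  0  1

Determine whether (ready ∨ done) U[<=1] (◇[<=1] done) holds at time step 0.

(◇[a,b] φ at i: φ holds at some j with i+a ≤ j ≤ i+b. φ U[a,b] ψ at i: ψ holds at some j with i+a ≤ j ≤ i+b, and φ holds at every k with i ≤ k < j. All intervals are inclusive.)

True

Need some j in [0,1] with ◇[<=1] done, and (ready ∨ done) at every k in [0,j-1].
  j=0: ◇[<=1] done holds; no prefix to check → satisfied.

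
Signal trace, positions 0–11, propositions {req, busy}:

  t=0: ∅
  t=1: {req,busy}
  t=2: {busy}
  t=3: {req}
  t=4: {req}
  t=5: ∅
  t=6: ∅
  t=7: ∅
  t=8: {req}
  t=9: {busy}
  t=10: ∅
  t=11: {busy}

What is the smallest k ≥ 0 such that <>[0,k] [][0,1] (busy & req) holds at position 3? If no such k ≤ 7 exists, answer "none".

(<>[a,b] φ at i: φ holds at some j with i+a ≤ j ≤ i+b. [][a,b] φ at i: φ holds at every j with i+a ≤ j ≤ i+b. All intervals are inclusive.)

Scan j = 3,4,… for [][0,1] (busy & req):
  j=3: fails
  j=4: fails
  j=5: fails
  j=6: fails
  j=7: fails
  j=8: fails
  j=9: fails
  j=10: fails
No j in [3,10] satisfies it → none.

none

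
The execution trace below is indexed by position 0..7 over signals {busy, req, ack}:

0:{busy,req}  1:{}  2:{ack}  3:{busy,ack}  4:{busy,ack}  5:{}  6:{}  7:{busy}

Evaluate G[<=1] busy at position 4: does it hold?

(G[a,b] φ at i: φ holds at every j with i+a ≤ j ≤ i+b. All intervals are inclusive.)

No

Check busy at every j in [4,5]:
  j=4: true
  j=5: false
Fails at j=5 → formula fails.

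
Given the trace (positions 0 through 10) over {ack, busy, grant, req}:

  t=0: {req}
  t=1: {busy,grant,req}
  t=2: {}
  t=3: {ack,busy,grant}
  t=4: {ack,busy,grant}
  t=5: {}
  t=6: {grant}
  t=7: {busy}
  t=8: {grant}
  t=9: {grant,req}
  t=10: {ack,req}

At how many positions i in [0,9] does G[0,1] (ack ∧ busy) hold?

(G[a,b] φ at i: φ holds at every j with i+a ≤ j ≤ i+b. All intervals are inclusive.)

1

Evaluate at each i in [0,9]:
  i=0: ✗ (fails at j=0)
  i=1: ✗ (fails at j=1)
  i=2: ✗ (fails at j=2)
  i=3: ✓ (all of [3,4])
  i=4: ✗ (fails at j=5)
  i=5: ✗ (fails at j=5)
  i=6: ✗ (fails at j=6)
  i=7: ✗ (fails at j=7)
  i=8: ✗ (fails at j=8)
  i=9: ✗ (fails at j=9)
Positions where it holds: {3} → 1.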